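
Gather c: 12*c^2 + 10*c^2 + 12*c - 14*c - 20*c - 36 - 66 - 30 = 22*c^2 - 22*c - 132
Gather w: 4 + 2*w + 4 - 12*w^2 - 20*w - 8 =-12*w^2 - 18*w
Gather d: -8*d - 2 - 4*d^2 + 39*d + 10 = -4*d^2 + 31*d + 8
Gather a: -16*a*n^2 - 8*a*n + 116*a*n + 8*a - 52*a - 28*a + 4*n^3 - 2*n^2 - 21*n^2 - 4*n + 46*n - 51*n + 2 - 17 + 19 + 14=a*(-16*n^2 + 108*n - 72) + 4*n^3 - 23*n^2 - 9*n + 18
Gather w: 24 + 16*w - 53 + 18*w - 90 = 34*w - 119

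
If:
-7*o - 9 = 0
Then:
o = -9/7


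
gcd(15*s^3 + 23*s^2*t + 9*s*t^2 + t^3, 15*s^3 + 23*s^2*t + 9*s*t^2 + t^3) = 15*s^3 + 23*s^2*t + 9*s*t^2 + t^3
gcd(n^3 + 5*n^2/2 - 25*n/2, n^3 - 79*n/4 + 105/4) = n + 5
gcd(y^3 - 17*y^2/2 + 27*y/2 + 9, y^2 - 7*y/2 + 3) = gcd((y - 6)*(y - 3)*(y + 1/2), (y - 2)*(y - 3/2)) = 1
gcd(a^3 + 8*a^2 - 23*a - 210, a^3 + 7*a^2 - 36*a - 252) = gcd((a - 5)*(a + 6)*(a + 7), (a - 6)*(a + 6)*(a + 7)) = a^2 + 13*a + 42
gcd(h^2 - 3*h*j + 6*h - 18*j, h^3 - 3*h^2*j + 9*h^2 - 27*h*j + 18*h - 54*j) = h^2 - 3*h*j + 6*h - 18*j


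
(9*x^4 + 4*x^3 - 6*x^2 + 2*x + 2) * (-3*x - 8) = -27*x^5 - 84*x^4 - 14*x^3 + 42*x^2 - 22*x - 16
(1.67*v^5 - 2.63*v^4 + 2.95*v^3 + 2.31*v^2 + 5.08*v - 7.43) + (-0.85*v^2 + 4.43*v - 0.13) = 1.67*v^5 - 2.63*v^4 + 2.95*v^3 + 1.46*v^2 + 9.51*v - 7.56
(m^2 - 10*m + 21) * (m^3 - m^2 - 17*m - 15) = m^5 - 11*m^4 + 14*m^3 + 134*m^2 - 207*m - 315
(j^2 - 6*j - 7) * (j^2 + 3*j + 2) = j^4 - 3*j^3 - 23*j^2 - 33*j - 14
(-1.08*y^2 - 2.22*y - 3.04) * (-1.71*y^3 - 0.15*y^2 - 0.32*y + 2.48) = 1.8468*y^5 + 3.9582*y^4 + 5.877*y^3 - 1.512*y^2 - 4.5328*y - 7.5392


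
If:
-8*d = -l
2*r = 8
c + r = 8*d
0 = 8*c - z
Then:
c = z/8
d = z/64 + 1/2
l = z/8 + 4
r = 4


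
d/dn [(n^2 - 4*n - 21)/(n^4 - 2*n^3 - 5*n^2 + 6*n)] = 2*(-n^5 + 7*n^4 + 34*n^3 - 70*n^2 - 105*n + 63)/(n^2*(n^6 - 4*n^5 - 6*n^4 + 32*n^3 + n^2 - 60*n + 36))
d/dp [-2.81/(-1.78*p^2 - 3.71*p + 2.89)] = (-10.0036*p - 10.4251)/(1.78*p^2 + 3.71*p - 2.89)^2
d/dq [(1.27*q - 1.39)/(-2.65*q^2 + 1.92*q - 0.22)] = (3.3655*q^2 - 7.367*q + 2.3894)/(7.0225*q^4 - 10.176*q^3 + 4.8524*q^2 - 0.8448*q + 0.0484)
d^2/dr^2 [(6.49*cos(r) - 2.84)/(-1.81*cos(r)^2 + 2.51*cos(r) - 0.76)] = (0.455491156695187*(1 - cos(r)^2)^2 - 1.25257135767556*cos(r)^5 + 3.3804892995078*cos(r)^3 - 2.97362334401773*cos(r)^2 + 1.5032772803448*cos(r) - 0.64462747354237)/(-0.704280155642023*cos(r)^2 + 0.976653696498054*cos(r) - 0.295719844357977)^3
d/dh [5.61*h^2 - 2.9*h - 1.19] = 11.22*h - 2.9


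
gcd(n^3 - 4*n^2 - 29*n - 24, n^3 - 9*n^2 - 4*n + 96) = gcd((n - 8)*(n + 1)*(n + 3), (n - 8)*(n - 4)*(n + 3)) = n^2 - 5*n - 24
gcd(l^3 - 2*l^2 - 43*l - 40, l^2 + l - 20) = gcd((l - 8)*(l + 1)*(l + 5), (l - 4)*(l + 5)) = l + 5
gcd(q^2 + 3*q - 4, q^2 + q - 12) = q + 4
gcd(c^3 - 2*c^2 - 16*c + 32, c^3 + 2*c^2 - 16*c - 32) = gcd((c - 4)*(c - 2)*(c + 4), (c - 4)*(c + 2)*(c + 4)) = c^2 - 16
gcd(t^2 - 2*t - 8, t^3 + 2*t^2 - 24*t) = t - 4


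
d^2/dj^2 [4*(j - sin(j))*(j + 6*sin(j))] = -20*j*sin(j) + 96*sin(j)^2 + 40*cos(j) - 40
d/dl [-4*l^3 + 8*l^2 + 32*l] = -12*l^2 + 16*l + 32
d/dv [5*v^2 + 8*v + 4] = 10*v + 8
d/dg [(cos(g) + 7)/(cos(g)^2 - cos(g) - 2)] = (cos(g)^2 + 14*cos(g) - 5)*sin(g)/(sin(g)^2 + cos(g) + 1)^2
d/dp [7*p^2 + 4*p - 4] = 14*p + 4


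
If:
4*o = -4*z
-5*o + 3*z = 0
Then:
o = 0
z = 0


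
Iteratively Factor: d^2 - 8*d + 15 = (d - 5)*(d - 3)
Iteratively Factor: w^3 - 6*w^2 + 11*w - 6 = (w - 1)*(w^2 - 5*w + 6) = (w - 2)*(w - 1)*(w - 3)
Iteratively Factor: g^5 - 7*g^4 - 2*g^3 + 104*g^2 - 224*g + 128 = (g - 2)*(g^4 - 5*g^3 - 12*g^2 + 80*g - 64) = (g - 2)*(g - 1)*(g^3 - 4*g^2 - 16*g + 64) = (g - 4)*(g - 2)*(g - 1)*(g^2 - 16) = (g - 4)*(g - 2)*(g - 1)*(g + 4)*(g - 4)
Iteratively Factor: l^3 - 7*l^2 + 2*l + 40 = (l - 4)*(l^2 - 3*l - 10) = (l - 5)*(l - 4)*(l + 2)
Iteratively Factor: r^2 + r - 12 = (r - 3)*(r + 4)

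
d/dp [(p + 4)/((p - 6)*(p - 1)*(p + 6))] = (-2*p^3 - 11*p^2 + 8*p + 180)/(p^6 - 2*p^5 - 71*p^4 + 144*p^3 + 1224*p^2 - 2592*p + 1296)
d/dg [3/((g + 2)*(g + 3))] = 3*(-2*g - 5)/(g^4 + 10*g^3 + 37*g^2 + 60*g + 36)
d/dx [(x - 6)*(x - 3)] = 2*x - 9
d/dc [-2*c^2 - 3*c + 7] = -4*c - 3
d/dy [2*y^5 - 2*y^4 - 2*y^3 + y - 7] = 10*y^4 - 8*y^3 - 6*y^2 + 1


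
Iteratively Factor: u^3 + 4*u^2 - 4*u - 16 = (u - 2)*(u^2 + 6*u + 8) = (u - 2)*(u + 2)*(u + 4)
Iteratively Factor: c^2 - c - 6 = (c + 2)*(c - 3)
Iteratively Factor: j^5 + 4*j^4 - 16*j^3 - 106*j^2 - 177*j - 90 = (j - 5)*(j^4 + 9*j^3 + 29*j^2 + 39*j + 18) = (j - 5)*(j + 1)*(j^3 + 8*j^2 + 21*j + 18) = (j - 5)*(j + 1)*(j + 2)*(j^2 + 6*j + 9) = (j - 5)*(j + 1)*(j + 2)*(j + 3)*(j + 3)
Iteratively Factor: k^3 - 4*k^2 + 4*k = (k)*(k^2 - 4*k + 4) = k*(k - 2)*(k - 2)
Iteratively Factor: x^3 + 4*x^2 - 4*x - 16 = (x - 2)*(x^2 + 6*x + 8) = (x - 2)*(x + 2)*(x + 4)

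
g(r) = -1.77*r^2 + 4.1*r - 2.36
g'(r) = 4.1 - 3.54*r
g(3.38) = -8.72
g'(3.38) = -7.87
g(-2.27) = -20.79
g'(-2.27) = 12.14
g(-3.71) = -41.93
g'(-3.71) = 17.23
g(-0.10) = -2.79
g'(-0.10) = 4.45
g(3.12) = -6.80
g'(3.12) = -6.94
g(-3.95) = -46.17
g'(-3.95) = 18.08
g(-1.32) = -10.86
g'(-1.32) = 8.77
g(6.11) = -43.39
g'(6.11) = -17.53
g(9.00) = -108.83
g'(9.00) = -27.76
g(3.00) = -5.99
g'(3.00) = -6.52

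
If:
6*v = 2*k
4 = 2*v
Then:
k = 6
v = 2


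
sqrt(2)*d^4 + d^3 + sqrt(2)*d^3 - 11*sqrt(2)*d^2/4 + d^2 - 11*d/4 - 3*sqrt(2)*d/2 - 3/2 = (d - 3/2)*(d + 1/2)*(d + 2)*(sqrt(2)*d + 1)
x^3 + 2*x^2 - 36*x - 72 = (x - 6)*(x + 2)*(x + 6)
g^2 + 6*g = g*(g + 6)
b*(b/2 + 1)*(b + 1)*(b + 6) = b^4/2 + 9*b^3/2 + 10*b^2 + 6*b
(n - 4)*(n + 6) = n^2 + 2*n - 24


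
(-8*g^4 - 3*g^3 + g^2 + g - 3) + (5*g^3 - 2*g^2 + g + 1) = -8*g^4 + 2*g^3 - g^2 + 2*g - 2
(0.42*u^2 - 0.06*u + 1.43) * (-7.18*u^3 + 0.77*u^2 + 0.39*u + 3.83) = -3.0156*u^5 + 0.7542*u^4 - 10.1498*u^3 + 2.6863*u^2 + 0.3279*u + 5.4769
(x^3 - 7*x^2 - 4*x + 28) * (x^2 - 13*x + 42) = x^5 - 20*x^4 + 129*x^3 - 214*x^2 - 532*x + 1176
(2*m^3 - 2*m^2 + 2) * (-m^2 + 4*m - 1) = -2*m^5 + 10*m^4 - 10*m^3 + 8*m - 2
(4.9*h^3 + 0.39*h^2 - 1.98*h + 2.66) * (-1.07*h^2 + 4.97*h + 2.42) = -5.243*h^5 + 23.9357*h^4 + 15.9149*h^3 - 11.743*h^2 + 8.4286*h + 6.4372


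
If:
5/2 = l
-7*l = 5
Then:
No Solution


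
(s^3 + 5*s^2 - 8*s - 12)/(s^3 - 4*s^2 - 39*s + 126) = (s^2 - s - 2)/(s^2 - 10*s + 21)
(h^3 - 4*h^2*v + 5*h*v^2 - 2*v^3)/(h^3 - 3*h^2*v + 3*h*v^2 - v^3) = (-h + 2*v)/(-h + v)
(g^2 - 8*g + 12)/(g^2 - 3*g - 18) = (g - 2)/(g + 3)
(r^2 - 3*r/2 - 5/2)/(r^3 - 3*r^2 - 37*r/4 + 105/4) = 2*(r + 1)/(2*r^2 - r - 21)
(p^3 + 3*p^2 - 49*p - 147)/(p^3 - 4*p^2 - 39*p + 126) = (p^2 + 10*p + 21)/(p^2 + 3*p - 18)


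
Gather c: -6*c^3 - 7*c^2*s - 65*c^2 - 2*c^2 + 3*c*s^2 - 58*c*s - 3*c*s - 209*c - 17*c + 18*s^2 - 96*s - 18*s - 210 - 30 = -6*c^3 + c^2*(-7*s - 67) + c*(3*s^2 - 61*s - 226) + 18*s^2 - 114*s - 240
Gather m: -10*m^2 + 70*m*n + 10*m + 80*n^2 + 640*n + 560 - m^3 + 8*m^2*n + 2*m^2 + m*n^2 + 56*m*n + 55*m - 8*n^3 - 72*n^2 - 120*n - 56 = -m^3 + m^2*(8*n - 8) + m*(n^2 + 126*n + 65) - 8*n^3 + 8*n^2 + 520*n + 504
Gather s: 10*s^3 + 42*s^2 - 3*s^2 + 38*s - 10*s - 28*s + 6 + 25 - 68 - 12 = 10*s^3 + 39*s^2 - 49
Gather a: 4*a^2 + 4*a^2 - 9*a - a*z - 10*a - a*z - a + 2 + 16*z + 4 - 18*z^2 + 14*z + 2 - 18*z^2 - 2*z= 8*a^2 + a*(-2*z - 20) - 36*z^2 + 28*z + 8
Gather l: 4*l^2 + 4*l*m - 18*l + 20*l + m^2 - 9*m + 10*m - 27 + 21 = 4*l^2 + l*(4*m + 2) + m^2 + m - 6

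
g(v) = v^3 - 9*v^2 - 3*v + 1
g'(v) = 3*v^2 - 18*v - 3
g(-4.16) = -214.26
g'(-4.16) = 123.80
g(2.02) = -33.54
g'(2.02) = -27.12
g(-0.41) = 0.65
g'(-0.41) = 4.88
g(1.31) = -16.13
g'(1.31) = -21.43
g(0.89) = -8.09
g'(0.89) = -16.64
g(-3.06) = -102.75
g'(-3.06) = 80.17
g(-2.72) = -77.55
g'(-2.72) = 68.16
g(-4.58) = -270.12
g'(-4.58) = 142.37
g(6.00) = -125.00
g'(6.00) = -3.00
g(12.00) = 397.00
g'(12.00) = 213.00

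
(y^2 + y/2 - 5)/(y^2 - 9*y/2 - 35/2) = (y - 2)/(y - 7)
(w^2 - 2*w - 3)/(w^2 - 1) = (w - 3)/(w - 1)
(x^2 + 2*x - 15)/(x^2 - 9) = (x + 5)/(x + 3)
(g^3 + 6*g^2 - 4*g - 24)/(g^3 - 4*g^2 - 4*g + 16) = (g + 6)/(g - 4)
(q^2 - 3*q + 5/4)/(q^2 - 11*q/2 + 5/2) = (q - 5/2)/(q - 5)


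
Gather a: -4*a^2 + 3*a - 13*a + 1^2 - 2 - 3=-4*a^2 - 10*a - 4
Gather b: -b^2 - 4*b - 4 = -b^2 - 4*b - 4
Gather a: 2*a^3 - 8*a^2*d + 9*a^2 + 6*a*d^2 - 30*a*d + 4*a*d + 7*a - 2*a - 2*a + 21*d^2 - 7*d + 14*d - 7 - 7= 2*a^3 + a^2*(9 - 8*d) + a*(6*d^2 - 26*d + 3) + 21*d^2 + 7*d - 14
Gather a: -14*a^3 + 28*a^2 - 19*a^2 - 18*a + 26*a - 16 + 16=-14*a^3 + 9*a^2 + 8*a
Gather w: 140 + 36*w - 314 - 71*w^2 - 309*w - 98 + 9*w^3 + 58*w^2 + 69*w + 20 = 9*w^3 - 13*w^2 - 204*w - 252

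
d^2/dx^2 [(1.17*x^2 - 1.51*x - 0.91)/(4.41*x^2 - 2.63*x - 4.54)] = (-31.59324*x^3 + 34.363602*x^2 - 118.067166*x + 35.262842)/(85.766121*x^6 - 153.445509*x^5 - 173.372535*x^4 + 297.746245*x^3 + 178.48329*x^2 - 162.625524*x - 93.576664)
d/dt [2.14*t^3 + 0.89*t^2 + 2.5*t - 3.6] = 6.42*t^2 + 1.78*t + 2.5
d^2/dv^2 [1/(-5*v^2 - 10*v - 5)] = -6/(5*v^4 + 20*v^3 + 30*v^2 + 20*v + 5)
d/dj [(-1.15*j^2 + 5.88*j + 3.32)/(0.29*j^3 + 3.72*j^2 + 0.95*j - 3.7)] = (0.3335*j^4 - 3.4104*j^3 - 25.8545*j^2 - 16.1908*j - 24.91)/(0.0841*j^6 + 2.1576*j^5 + 14.3894*j^4 + 4.922*j^3 - 26.6255*j^2 - 7.03*j + 13.69)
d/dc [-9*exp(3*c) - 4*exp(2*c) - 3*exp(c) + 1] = (-27*exp(2*c) - 8*exp(c) - 3)*exp(c)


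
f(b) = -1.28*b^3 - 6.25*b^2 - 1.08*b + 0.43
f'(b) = -3.84*b^2 - 12.5*b - 1.08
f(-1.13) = -4.48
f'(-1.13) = 8.14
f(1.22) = -12.51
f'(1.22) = -22.05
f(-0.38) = 0.01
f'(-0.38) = 3.12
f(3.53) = -137.57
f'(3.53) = -93.05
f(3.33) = -119.74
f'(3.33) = -85.29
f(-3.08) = -18.13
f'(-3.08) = 0.99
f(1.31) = -14.59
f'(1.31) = -24.04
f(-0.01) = 0.44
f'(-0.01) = -0.96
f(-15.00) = 2930.38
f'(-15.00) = -677.58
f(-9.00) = 437.02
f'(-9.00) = -199.62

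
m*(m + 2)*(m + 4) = m^3 + 6*m^2 + 8*m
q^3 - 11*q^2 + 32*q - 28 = (q - 7)*(q - 2)^2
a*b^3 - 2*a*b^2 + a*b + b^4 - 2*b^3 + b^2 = b*(a + b)*(b - 1)^2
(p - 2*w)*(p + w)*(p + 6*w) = p^3 + 5*p^2*w - 8*p*w^2 - 12*w^3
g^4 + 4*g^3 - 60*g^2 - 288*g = g*(g - 8)*(g + 6)^2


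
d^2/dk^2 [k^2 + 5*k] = 2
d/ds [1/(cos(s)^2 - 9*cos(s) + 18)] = (2*cos(s) - 9)*sin(s)/(cos(s)^2 - 9*cos(s) + 18)^2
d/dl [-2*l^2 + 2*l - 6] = 2 - 4*l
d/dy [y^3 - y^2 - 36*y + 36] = 3*y^2 - 2*y - 36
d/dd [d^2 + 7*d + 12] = 2*d + 7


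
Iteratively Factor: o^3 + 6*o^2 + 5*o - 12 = (o - 1)*(o^2 + 7*o + 12) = (o - 1)*(o + 3)*(o + 4)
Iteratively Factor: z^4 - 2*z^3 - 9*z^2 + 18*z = (z)*(z^3 - 2*z^2 - 9*z + 18) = z*(z - 2)*(z^2 - 9) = z*(z - 2)*(z + 3)*(z - 3)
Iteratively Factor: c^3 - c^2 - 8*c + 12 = (c - 2)*(c^2 + c - 6) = (c - 2)^2*(c + 3)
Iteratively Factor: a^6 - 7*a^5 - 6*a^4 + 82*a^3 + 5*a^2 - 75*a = (a + 1)*(a^5 - 8*a^4 + 2*a^3 + 80*a^2 - 75*a) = a*(a + 1)*(a^4 - 8*a^3 + 2*a^2 + 80*a - 75) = a*(a - 1)*(a + 1)*(a^3 - 7*a^2 - 5*a + 75) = a*(a - 1)*(a + 1)*(a + 3)*(a^2 - 10*a + 25) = a*(a - 5)*(a - 1)*(a + 1)*(a + 3)*(a - 5)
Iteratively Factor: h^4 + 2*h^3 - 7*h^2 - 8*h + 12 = (h + 2)*(h^3 - 7*h + 6) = (h - 1)*(h + 2)*(h^2 + h - 6) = (h - 2)*(h - 1)*(h + 2)*(h + 3)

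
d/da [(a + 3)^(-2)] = -2/(a + 3)^3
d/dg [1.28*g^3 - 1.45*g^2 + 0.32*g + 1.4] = 3.84*g^2 - 2.9*g + 0.32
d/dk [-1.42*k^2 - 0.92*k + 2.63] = -2.84*k - 0.92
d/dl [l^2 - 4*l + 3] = 2*l - 4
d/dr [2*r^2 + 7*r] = 4*r + 7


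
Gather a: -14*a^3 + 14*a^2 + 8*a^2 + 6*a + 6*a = -14*a^3 + 22*a^2 + 12*a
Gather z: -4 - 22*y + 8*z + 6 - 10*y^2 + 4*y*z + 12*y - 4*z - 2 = -10*y^2 - 10*y + z*(4*y + 4)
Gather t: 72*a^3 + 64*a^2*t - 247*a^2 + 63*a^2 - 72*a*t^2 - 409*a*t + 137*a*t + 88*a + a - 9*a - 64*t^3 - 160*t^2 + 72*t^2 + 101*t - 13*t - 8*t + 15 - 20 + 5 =72*a^3 - 184*a^2 + 80*a - 64*t^3 + t^2*(-72*a - 88) + t*(64*a^2 - 272*a + 80)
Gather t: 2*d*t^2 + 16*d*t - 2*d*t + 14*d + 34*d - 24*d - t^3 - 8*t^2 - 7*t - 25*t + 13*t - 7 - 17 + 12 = 24*d - t^3 + t^2*(2*d - 8) + t*(14*d - 19) - 12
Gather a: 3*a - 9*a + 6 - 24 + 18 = -6*a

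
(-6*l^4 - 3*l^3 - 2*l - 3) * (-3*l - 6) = 18*l^5 + 45*l^4 + 18*l^3 + 6*l^2 + 21*l + 18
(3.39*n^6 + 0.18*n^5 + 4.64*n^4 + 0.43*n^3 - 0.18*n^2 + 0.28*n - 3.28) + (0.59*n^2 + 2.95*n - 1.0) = 3.39*n^6 + 0.18*n^5 + 4.64*n^4 + 0.43*n^3 + 0.41*n^2 + 3.23*n - 4.28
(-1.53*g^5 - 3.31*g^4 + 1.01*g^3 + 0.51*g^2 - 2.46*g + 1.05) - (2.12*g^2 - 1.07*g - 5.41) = -1.53*g^5 - 3.31*g^4 + 1.01*g^3 - 1.61*g^2 - 1.39*g + 6.46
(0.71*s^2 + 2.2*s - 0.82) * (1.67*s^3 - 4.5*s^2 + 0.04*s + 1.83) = 1.1857*s^5 + 0.479*s^4 - 11.241*s^3 + 5.0773*s^2 + 3.9932*s - 1.5006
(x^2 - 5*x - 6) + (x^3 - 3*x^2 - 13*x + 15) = x^3 - 2*x^2 - 18*x + 9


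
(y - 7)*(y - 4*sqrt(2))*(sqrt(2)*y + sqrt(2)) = sqrt(2)*y^3 - 6*sqrt(2)*y^2 - 8*y^2 - 7*sqrt(2)*y + 48*y + 56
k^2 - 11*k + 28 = (k - 7)*(k - 4)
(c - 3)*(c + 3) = c^2 - 9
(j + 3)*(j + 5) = j^2 + 8*j + 15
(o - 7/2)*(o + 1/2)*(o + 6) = o^3 + 3*o^2 - 79*o/4 - 21/2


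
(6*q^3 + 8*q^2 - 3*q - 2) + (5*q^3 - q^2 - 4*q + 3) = 11*q^3 + 7*q^2 - 7*q + 1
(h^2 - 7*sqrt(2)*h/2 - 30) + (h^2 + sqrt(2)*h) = 2*h^2 - 5*sqrt(2)*h/2 - 30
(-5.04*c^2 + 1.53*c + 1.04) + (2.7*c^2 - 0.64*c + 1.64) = -2.34*c^2 + 0.89*c + 2.68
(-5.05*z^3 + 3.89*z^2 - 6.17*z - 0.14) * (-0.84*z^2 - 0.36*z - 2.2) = 4.242*z^5 - 1.4496*z^4 + 14.8924*z^3 - 6.2192*z^2 + 13.6244*z + 0.308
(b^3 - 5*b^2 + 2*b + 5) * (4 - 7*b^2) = -7*b^5 + 35*b^4 - 10*b^3 - 55*b^2 + 8*b + 20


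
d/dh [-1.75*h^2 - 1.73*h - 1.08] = -3.5*h - 1.73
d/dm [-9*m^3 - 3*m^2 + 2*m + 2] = -27*m^2 - 6*m + 2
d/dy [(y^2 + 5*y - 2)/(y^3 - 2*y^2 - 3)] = (-y*(3*y - 4)*(y^2 + 5*y - 2) + (-2*y - 5)*(-y^3 + 2*y^2 + 3))/(-y^3 + 2*y^2 + 3)^2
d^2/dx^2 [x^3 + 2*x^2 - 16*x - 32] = 6*x + 4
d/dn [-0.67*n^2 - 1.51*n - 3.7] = -1.34*n - 1.51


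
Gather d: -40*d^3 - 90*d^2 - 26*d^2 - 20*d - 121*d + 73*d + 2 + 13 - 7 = -40*d^3 - 116*d^2 - 68*d + 8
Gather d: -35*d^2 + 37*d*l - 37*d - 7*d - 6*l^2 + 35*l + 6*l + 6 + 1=-35*d^2 + d*(37*l - 44) - 6*l^2 + 41*l + 7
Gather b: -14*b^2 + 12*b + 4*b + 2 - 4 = -14*b^2 + 16*b - 2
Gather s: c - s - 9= c - s - 9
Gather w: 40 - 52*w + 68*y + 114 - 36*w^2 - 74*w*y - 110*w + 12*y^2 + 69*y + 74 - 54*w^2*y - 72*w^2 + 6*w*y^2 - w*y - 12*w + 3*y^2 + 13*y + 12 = w^2*(-54*y - 108) + w*(6*y^2 - 75*y - 174) + 15*y^2 + 150*y + 240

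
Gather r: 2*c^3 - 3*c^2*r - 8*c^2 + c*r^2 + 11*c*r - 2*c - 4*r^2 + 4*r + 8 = 2*c^3 - 8*c^2 - 2*c + r^2*(c - 4) + r*(-3*c^2 + 11*c + 4) + 8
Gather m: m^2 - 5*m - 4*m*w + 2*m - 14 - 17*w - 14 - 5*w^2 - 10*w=m^2 + m*(-4*w - 3) - 5*w^2 - 27*w - 28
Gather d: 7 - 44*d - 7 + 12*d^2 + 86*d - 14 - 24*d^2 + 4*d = -12*d^2 + 46*d - 14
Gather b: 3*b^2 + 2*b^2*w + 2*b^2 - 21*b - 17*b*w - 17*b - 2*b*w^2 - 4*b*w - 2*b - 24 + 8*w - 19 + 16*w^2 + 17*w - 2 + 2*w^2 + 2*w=b^2*(2*w + 5) + b*(-2*w^2 - 21*w - 40) + 18*w^2 + 27*w - 45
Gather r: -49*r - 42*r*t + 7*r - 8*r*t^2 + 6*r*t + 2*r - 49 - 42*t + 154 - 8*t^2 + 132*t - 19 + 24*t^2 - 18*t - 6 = r*(-8*t^2 - 36*t - 40) + 16*t^2 + 72*t + 80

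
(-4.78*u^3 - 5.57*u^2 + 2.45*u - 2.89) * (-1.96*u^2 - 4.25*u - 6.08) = 9.3688*u^5 + 31.2322*u^4 + 47.9329*u^3 + 29.1175*u^2 - 2.6135*u + 17.5712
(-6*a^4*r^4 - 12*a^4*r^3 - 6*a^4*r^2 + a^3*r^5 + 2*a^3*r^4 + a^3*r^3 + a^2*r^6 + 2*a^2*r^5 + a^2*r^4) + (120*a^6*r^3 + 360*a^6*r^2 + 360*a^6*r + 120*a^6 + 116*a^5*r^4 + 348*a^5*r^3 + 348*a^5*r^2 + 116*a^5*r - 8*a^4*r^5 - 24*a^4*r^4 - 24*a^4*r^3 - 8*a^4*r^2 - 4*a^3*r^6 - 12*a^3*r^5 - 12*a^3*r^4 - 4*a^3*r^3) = 120*a^6*r^3 + 360*a^6*r^2 + 360*a^6*r + 120*a^6 + 116*a^5*r^4 + 348*a^5*r^3 + 348*a^5*r^2 + 116*a^5*r - 8*a^4*r^5 - 30*a^4*r^4 - 36*a^4*r^3 - 14*a^4*r^2 - 4*a^3*r^6 - 11*a^3*r^5 - 10*a^3*r^4 - 3*a^3*r^3 + a^2*r^6 + 2*a^2*r^5 + a^2*r^4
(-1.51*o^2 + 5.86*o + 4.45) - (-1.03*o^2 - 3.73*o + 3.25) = -0.48*o^2 + 9.59*o + 1.2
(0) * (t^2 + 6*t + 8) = 0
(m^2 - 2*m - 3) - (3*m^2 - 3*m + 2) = -2*m^2 + m - 5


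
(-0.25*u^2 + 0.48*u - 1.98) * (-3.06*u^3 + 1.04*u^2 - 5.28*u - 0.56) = 0.765*u^5 - 1.7288*u^4 + 7.878*u^3 - 4.4536*u^2 + 10.1856*u + 1.1088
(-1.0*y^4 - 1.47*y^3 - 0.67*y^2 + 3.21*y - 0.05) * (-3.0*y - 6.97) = 3.0*y^5 + 11.38*y^4 + 12.2559*y^3 - 4.9601*y^2 - 22.2237*y + 0.3485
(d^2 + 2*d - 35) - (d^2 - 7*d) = 9*d - 35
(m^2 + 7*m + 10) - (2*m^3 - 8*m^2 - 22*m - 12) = -2*m^3 + 9*m^2 + 29*m + 22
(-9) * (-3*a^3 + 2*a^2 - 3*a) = 27*a^3 - 18*a^2 + 27*a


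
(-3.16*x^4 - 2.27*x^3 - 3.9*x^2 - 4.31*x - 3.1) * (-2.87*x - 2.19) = 9.0692*x^5 + 13.4353*x^4 + 16.1643*x^3 + 20.9107*x^2 + 18.3359*x + 6.789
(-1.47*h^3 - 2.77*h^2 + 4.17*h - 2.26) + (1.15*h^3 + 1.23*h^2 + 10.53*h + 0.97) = -0.32*h^3 - 1.54*h^2 + 14.7*h - 1.29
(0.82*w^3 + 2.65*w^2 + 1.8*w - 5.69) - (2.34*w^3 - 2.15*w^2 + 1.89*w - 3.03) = -1.52*w^3 + 4.8*w^2 - 0.0899999999999999*w - 2.66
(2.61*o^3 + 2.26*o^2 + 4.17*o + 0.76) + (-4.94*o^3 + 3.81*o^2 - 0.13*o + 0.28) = -2.33*o^3 + 6.07*o^2 + 4.04*o + 1.04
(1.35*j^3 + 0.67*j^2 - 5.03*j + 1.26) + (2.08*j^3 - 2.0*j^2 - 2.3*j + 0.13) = 3.43*j^3 - 1.33*j^2 - 7.33*j + 1.39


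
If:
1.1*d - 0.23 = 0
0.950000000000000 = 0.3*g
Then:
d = 0.21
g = 3.17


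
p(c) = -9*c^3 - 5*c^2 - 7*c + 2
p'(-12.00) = -3775.00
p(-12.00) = 14918.00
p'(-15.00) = -5932.00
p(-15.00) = 29357.00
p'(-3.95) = -388.77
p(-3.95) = 506.31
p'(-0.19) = -6.07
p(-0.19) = 3.21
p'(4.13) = -508.84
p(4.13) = -746.20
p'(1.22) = -59.39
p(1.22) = -30.32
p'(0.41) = -15.64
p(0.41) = -2.33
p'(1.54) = -86.43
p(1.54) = -53.51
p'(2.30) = -172.83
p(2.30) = -150.05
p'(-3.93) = -384.71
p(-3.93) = 498.57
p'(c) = -27*c^2 - 10*c - 7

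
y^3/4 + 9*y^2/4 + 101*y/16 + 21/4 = (y/4 + 1)*(y + 3/2)*(y + 7/2)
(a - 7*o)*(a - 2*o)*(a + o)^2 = a^4 - 7*a^3*o - 3*a^2*o^2 + 19*a*o^3 + 14*o^4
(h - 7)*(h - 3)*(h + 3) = h^3 - 7*h^2 - 9*h + 63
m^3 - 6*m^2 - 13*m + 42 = (m - 7)*(m - 2)*(m + 3)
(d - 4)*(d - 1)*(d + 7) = d^3 + 2*d^2 - 31*d + 28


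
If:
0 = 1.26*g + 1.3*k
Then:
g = -1.03174603174603*k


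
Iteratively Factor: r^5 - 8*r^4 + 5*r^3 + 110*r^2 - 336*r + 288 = (r - 2)*(r^4 - 6*r^3 - 7*r^2 + 96*r - 144) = (r - 3)*(r - 2)*(r^3 - 3*r^2 - 16*r + 48) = (r - 4)*(r - 3)*(r - 2)*(r^2 + r - 12) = (r - 4)*(r - 3)^2*(r - 2)*(r + 4)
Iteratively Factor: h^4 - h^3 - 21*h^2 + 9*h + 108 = (h - 3)*(h^3 + 2*h^2 - 15*h - 36) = (h - 3)*(h + 3)*(h^2 - h - 12) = (h - 4)*(h - 3)*(h + 3)*(h + 3)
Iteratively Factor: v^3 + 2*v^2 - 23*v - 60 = (v - 5)*(v^2 + 7*v + 12) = (v - 5)*(v + 3)*(v + 4)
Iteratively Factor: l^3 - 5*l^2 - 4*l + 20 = (l - 5)*(l^2 - 4) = (l - 5)*(l + 2)*(l - 2)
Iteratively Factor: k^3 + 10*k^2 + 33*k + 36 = (k + 4)*(k^2 + 6*k + 9) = (k + 3)*(k + 4)*(k + 3)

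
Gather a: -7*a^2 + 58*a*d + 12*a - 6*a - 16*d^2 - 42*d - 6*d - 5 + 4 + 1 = -7*a^2 + a*(58*d + 6) - 16*d^2 - 48*d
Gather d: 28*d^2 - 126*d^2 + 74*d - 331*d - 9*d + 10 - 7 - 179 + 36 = -98*d^2 - 266*d - 140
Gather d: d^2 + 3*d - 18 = d^2 + 3*d - 18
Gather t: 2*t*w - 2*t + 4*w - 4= t*(2*w - 2) + 4*w - 4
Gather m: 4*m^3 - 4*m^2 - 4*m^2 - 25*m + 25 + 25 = 4*m^3 - 8*m^2 - 25*m + 50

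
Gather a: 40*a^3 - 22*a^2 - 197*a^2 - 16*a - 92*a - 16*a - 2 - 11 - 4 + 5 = 40*a^3 - 219*a^2 - 124*a - 12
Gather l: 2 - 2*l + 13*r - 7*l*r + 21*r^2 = l*(-7*r - 2) + 21*r^2 + 13*r + 2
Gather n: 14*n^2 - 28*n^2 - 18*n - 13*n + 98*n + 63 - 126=-14*n^2 + 67*n - 63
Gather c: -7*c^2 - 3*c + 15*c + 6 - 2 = -7*c^2 + 12*c + 4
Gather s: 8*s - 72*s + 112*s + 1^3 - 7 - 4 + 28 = 48*s + 18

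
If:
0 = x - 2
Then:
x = 2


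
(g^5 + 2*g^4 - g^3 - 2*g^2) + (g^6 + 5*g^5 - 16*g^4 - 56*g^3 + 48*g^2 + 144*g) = g^6 + 6*g^5 - 14*g^4 - 57*g^3 + 46*g^2 + 144*g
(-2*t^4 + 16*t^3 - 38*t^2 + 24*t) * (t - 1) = -2*t^5 + 18*t^4 - 54*t^3 + 62*t^2 - 24*t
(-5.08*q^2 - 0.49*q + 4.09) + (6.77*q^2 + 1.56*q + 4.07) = 1.69*q^2 + 1.07*q + 8.16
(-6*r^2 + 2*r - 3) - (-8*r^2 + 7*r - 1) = 2*r^2 - 5*r - 2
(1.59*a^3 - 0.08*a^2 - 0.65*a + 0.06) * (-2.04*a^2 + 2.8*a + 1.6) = -3.2436*a^5 + 4.6152*a^4 + 3.646*a^3 - 2.0704*a^2 - 0.872*a + 0.096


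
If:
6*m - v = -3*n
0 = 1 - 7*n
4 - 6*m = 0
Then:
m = 2/3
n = 1/7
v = 31/7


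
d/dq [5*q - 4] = 5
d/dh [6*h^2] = 12*h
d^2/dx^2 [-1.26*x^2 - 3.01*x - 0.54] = -2.52000000000000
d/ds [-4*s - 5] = -4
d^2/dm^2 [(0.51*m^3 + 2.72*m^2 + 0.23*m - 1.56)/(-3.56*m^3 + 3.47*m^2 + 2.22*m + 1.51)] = (1.4210854715202e-14*m^7 - 81.5446479999999*m^6 - 41.67336*m^5 + 92.4183119999998*m^4 - 479.988984*m^3 + 99.146388*m^2 + 122.67312*m - 11.832988)/(45.118016*m^9 - 131.932176*m^8 + 44.190636*m^7 + 65.351293*m^6 + 84.36291*m^5 - 34.246929*m^4 - 56.382384*m^3 - 46.061493*m^2 - 15.185466*m - 3.442951)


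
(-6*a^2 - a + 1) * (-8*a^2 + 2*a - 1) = 48*a^4 - 4*a^3 - 4*a^2 + 3*a - 1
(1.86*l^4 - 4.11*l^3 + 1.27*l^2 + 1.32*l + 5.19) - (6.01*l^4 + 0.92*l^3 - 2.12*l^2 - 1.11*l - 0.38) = -4.15*l^4 - 5.03*l^3 + 3.39*l^2 + 2.43*l + 5.57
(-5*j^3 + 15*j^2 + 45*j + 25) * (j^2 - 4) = -5*j^5 + 15*j^4 + 65*j^3 - 35*j^2 - 180*j - 100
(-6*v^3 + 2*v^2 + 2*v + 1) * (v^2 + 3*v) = -6*v^5 - 16*v^4 + 8*v^3 + 7*v^2 + 3*v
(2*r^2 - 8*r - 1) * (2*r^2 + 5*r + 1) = 4*r^4 - 6*r^3 - 40*r^2 - 13*r - 1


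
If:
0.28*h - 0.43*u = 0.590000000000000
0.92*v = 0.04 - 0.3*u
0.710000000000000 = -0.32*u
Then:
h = -1.30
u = -2.22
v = 0.77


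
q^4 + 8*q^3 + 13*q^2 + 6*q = q*(q + 1)^2*(q + 6)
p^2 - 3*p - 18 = (p - 6)*(p + 3)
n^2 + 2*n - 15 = (n - 3)*(n + 5)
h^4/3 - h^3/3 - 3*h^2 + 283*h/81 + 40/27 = (h/3 + 1)*(h - 8/3)*(h - 5/3)*(h + 1/3)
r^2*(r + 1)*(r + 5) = r^4 + 6*r^3 + 5*r^2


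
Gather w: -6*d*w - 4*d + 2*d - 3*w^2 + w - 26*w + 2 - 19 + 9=-2*d - 3*w^2 + w*(-6*d - 25) - 8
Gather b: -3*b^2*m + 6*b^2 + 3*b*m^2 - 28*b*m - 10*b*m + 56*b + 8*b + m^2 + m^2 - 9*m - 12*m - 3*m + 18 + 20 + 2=b^2*(6 - 3*m) + b*(3*m^2 - 38*m + 64) + 2*m^2 - 24*m + 40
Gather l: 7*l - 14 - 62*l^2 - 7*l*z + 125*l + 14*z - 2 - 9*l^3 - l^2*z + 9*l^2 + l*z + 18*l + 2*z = -9*l^3 + l^2*(-z - 53) + l*(150 - 6*z) + 16*z - 16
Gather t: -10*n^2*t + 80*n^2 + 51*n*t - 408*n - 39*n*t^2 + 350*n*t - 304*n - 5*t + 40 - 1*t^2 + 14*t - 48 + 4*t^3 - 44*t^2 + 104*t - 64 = 80*n^2 - 712*n + 4*t^3 + t^2*(-39*n - 45) + t*(-10*n^2 + 401*n + 113) - 72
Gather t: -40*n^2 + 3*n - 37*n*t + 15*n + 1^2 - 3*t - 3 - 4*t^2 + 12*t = -40*n^2 + 18*n - 4*t^2 + t*(9 - 37*n) - 2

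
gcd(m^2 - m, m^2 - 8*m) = m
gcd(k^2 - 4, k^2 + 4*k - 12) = k - 2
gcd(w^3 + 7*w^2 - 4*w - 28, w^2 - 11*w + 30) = 1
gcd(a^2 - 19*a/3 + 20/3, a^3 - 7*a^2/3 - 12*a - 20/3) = a - 5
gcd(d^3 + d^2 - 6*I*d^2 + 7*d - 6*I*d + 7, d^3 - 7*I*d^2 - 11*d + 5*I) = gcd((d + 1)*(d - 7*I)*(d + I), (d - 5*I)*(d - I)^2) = 1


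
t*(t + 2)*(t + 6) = t^3 + 8*t^2 + 12*t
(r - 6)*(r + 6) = r^2 - 36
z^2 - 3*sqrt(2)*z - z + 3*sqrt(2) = (z - 1)*(z - 3*sqrt(2))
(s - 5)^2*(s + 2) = s^3 - 8*s^2 + 5*s + 50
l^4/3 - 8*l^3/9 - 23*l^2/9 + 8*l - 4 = (l/3 + 1)*(l - 3)*(l - 2)*(l - 2/3)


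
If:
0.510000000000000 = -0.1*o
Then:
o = -5.10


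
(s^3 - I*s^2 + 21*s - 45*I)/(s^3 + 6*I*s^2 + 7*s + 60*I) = (s - 3*I)/(s + 4*I)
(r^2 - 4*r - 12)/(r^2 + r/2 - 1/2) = 2*(r^2 - 4*r - 12)/(2*r^2 + r - 1)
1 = 1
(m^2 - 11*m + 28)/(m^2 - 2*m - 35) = (m - 4)/(m + 5)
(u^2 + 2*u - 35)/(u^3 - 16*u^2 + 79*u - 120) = (u + 7)/(u^2 - 11*u + 24)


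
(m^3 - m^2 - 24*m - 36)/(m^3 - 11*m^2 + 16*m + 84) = (m + 3)/(m - 7)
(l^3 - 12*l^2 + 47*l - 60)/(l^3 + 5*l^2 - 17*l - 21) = (l^2 - 9*l + 20)/(l^2 + 8*l + 7)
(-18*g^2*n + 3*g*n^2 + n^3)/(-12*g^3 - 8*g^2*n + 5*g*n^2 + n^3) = n*(3*g - n)/(2*g^2 + g*n - n^2)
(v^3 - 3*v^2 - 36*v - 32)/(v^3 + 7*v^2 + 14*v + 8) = (v - 8)/(v + 2)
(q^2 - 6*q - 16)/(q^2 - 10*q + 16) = (q + 2)/(q - 2)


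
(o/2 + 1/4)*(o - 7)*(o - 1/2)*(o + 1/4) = o^4/2 - 27*o^3/8 - o^2 + 27*o/32 + 7/32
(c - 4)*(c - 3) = c^2 - 7*c + 12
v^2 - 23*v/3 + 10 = (v - 6)*(v - 5/3)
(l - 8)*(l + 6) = l^2 - 2*l - 48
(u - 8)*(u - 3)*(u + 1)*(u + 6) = u^4 - 4*u^3 - 47*u^2 + 102*u + 144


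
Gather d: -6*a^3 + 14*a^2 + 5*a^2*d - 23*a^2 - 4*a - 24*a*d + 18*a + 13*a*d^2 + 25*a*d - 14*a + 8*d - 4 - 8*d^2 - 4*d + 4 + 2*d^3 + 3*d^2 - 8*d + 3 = -6*a^3 - 9*a^2 + 2*d^3 + d^2*(13*a - 5) + d*(5*a^2 + a - 4) + 3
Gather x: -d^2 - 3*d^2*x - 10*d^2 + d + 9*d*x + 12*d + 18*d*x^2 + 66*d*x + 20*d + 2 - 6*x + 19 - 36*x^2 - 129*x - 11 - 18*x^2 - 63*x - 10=-11*d^2 + 33*d + x^2*(18*d - 54) + x*(-3*d^2 + 75*d - 198)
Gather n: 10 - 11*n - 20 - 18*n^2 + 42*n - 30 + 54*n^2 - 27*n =36*n^2 + 4*n - 40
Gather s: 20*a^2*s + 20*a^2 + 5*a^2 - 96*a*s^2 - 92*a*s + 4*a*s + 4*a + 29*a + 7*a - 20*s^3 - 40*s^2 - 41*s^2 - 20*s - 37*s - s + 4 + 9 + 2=25*a^2 + 40*a - 20*s^3 + s^2*(-96*a - 81) + s*(20*a^2 - 88*a - 58) + 15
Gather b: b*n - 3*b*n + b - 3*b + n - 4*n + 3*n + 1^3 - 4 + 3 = b*(-2*n - 2)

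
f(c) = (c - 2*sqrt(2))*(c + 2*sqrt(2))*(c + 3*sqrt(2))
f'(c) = (c - 2*sqrt(2))*(c + 2*sqrt(2)) + (c - 2*sqrt(2))*(c + 3*sqrt(2)) + (c + 2*sqrt(2))*(c + 3*sqrt(2))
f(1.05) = -36.51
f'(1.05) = 4.22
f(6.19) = 316.28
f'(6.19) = 159.47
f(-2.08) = -7.94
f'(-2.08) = -12.67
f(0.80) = -37.11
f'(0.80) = 0.71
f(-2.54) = -2.64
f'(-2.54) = -10.20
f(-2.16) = -6.94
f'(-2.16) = -12.33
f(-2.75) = -0.65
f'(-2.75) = -8.65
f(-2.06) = -8.20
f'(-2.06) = -12.75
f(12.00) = 2209.00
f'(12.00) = 525.82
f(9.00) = 966.71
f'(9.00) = 311.37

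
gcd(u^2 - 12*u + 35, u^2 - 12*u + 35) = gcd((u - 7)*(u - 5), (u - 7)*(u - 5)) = u^2 - 12*u + 35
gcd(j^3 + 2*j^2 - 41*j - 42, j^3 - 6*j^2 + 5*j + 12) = j + 1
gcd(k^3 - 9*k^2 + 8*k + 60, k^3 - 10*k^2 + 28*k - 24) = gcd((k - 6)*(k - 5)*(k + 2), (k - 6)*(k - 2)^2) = k - 6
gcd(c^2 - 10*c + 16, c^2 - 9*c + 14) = c - 2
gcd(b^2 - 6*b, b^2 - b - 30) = b - 6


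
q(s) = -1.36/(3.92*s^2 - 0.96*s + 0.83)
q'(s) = -1.36*(0.96 - 7.84*s)/(3.92*s^2 - 0.96*s + 0.83)^2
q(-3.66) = -0.02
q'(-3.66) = -0.01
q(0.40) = -1.27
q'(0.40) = 2.57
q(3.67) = -0.03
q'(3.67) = 0.02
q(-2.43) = -0.05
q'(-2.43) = -0.04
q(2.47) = -0.06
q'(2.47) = 0.05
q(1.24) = -0.24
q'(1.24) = 0.37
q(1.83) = -0.11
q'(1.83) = 0.12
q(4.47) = -0.02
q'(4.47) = 0.01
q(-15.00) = -0.00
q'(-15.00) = -0.00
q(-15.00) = -0.00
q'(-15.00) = -0.00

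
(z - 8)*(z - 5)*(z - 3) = z^3 - 16*z^2 + 79*z - 120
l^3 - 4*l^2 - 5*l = l*(l - 5)*(l + 1)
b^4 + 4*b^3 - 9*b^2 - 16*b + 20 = (b - 2)*(b - 1)*(b + 2)*(b + 5)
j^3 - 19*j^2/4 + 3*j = j*(j - 4)*(j - 3/4)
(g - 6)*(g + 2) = g^2 - 4*g - 12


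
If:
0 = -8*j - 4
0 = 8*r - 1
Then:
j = -1/2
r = 1/8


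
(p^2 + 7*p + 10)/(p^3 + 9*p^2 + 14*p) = (p + 5)/(p*(p + 7))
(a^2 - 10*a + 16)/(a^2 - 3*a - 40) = (a - 2)/(a + 5)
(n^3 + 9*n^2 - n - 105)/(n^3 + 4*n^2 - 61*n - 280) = (n - 3)/(n - 8)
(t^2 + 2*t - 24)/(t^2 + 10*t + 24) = (t - 4)/(t + 4)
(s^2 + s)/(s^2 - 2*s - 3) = s/(s - 3)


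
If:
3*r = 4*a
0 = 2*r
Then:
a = 0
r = 0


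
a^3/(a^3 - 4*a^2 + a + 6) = a^3/(a^3 - 4*a^2 + a + 6)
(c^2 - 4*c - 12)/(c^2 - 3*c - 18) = (c + 2)/(c + 3)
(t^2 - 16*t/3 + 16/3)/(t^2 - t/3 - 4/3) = (t - 4)/(t + 1)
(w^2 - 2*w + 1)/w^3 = (w^2 - 2*w + 1)/w^3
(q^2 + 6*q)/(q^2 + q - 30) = q/(q - 5)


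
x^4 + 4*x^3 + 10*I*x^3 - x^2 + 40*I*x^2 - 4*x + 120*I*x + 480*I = (x + 4)*(x - 3*I)*(x + 5*I)*(x + 8*I)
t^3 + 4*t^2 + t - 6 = (t - 1)*(t + 2)*(t + 3)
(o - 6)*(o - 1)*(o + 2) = o^3 - 5*o^2 - 8*o + 12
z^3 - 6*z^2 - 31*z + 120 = (z - 8)*(z - 3)*(z + 5)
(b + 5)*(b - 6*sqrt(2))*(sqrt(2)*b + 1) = sqrt(2)*b^3 - 11*b^2 + 5*sqrt(2)*b^2 - 55*b - 6*sqrt(2)*b - 30*sqrt(2)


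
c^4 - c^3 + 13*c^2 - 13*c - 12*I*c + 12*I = (c - 1)*(c - 3*I)*(c - I)*(c + 4*I)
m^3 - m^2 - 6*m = m*(m - 3)*(m + 2)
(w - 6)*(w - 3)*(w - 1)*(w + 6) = w^4 - 4*w^3 - 33*w^2 + 144*w - 108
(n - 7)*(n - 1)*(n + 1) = n^3 - 7*n^2 - n + 7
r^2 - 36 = (r - 6)*(r + 6)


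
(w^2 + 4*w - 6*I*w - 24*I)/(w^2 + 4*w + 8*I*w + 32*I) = (w - 6*I)/(w + 8*I)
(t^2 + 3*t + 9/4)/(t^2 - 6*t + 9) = (t^2 + 3*t + 9/4)/(t^2 - 6*t + 9)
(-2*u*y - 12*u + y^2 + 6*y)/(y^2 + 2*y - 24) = (-2*u + y)/(y - 4)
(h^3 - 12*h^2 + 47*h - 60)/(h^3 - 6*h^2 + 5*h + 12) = (h - 5)/(h + 1)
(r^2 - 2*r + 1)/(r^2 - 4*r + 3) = (r - 1)/(r - 3)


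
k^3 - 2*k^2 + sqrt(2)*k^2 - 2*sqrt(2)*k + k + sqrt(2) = (k - 1)^2*(k + sqrt(2))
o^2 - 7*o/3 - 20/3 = (o - 4)*(o + 5/3)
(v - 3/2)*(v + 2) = v^2 + v/2 - 3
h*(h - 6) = h^2 - 6*h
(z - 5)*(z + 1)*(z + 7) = z^3 + 3*z^2 - 33*z - 35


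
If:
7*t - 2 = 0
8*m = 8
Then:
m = 1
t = 2/7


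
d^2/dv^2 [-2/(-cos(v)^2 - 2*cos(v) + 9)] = (-8*sin(v)^4 + 84*sin(v)^2 - 21*cos(v) - 3*cos(3*v) - 24)/(-sin(v)^2 + 2*cos(v) - 8)^3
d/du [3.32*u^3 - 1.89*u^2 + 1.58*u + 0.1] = 9.96*u^2 - 3.78*u + 1.58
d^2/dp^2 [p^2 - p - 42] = 2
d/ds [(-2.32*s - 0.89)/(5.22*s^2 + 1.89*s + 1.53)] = (12.1104*s^2 + 9.2916*s - 1.8675)/(27.2484*s^4 + 19.7316*s^3 + 19.5453*s^2 + 5.7834*s + 2.3409)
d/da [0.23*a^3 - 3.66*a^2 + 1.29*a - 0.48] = 0.69*a^2 - 7.32*a + 1.29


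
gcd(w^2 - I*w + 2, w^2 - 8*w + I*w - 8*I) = w + I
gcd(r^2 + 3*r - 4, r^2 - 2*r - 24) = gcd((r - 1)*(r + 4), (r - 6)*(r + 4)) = r + 4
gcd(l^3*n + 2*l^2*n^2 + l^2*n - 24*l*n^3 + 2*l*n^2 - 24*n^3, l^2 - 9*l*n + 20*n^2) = l - 4*n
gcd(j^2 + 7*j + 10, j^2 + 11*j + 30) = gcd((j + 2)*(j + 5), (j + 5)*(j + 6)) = j + 5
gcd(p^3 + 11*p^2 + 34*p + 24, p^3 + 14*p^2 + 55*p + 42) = p^2 + 7*p + 6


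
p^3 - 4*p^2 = p^2*(p - 4)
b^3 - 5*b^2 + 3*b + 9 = (b - 3)^2*(b + 1)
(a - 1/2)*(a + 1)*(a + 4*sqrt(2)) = a^3 + a^2/2 + 4*sqrt(2)*a^2 - a/2 + 2*sqrt(2)*a - 2*sqrt(2)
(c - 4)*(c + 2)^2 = c^3 - 12*c - 16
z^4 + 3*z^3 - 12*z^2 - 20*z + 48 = (z - 2)^2*(z + 3)*(z + 4)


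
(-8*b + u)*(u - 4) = -8*b*u + 32*b + u^2 - 4*u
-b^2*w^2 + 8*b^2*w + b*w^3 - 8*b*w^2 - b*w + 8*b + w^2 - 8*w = (-b + w)*(w - 8)*(b*w + 1)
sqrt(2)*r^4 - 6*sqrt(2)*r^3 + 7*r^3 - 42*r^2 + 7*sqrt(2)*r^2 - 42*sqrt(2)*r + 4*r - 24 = (r - 6)*(r + sqrt(2))*(r + 2*sqrt(2))*(sqrt(2)*r + 1)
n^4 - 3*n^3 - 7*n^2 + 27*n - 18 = (n - 3)*(n - 2)*(n - 1)*(n + 3)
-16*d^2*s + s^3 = s*(-4*d + s)*(4*d + s)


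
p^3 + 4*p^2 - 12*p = p*(p - 2)*(p + 6)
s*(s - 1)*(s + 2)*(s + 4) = s^4 + 5*s^3 + 2*s^2 - 8*s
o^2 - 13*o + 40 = (o - 8)*(o - 5)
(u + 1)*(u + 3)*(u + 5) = u^3 + 9*u^2 + 23*u + 15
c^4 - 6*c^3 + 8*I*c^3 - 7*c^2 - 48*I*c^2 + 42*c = c*(c - 6)*(c + I)*(c + 7*I)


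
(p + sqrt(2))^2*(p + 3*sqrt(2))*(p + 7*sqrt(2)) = p^4 + 12*sqrt(2)*p^3 + 84*p^2 + 104*sqrt(2)*p + 84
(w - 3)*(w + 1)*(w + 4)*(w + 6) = w^4 + 8*w^3 + w^2 - 78*w - 72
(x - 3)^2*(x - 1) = x^3 - 7*x^2 + 15*x - 9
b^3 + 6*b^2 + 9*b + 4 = (b + 1)^2*(b + 4)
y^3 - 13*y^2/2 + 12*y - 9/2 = (y - 3)^2*(y - 1/2)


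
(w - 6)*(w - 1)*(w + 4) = w^3 - 3*w^2 - 22*w + 24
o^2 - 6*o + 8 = (o - 4)*(o - 2)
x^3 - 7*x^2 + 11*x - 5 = (x - 5)*(x - 1)^2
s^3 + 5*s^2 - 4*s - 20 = (s - 2)*(s + 2)*(s + 5)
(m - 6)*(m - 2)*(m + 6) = m^3 - 2*m^2 - 36*m + 72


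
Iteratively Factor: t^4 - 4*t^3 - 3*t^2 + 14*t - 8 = (t - 4)*(t^3 - 3*t + 2) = (t - 4)*(t - 1)*(t^2 + t - 2) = (t - 4)*(t - 1)^2*(t + 2)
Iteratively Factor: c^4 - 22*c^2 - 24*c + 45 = (c + 3)*(c^3 - 3*c^2 - 13*c + 15) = (c - 1)*(c + 3)*(c^2 - 2*c - 15) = (c - 1)*(c + 3)^2*(c - 5)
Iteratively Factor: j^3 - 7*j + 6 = (j + 3)*(j^2 - 3*j + 2) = (j - 2)*(j + 3)*(j - 1)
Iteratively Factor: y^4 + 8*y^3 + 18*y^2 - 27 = (y + 3)*(y^3 + 5*y^2 + 3*y - 9) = (y - 1)*(y + 3)*(y^2 + 6*y + 9) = (y - 1)*(y + 3)^2*(y + 3)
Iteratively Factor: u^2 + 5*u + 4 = (u + 1)*(u + 4)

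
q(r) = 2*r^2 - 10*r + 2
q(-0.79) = 11.15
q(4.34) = -3.73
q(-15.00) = 602.00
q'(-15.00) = -70.00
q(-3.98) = 73.48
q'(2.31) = -0.76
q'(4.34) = 7.36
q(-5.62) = 121.37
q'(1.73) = -3.08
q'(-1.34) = -15.36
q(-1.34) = 18.99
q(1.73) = -9.31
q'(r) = 4*r - 10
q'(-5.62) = -32.48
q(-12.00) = 410.00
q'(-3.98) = -25.92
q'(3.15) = 2.60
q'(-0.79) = -13.16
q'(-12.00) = -58.00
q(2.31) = -10.43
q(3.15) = -9.66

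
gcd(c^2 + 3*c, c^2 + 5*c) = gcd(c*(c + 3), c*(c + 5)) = c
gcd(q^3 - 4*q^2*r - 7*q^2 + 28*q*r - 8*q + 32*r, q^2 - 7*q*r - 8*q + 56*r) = q - 8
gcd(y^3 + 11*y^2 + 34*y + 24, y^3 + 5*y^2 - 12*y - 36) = y + 6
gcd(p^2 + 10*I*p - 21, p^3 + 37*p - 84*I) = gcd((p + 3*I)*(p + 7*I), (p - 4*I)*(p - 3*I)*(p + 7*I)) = p + 7*I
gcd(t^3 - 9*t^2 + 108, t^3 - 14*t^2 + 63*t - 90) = t - 6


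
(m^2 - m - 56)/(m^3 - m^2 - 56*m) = 1/m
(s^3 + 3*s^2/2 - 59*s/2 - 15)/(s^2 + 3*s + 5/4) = 2*(s^2 + s - 30)/(2*s + 5)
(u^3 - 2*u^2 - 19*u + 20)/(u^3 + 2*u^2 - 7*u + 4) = (u - 5)/(u - 1)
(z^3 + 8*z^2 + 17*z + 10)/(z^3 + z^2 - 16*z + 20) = (z^2 + 3*z + 2)/(z^2 - 4*z + 4)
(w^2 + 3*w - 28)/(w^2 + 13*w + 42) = (w - 4)/(w + 6)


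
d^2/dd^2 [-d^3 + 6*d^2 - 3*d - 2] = 12 - 6*d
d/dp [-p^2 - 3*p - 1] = -2*p - 3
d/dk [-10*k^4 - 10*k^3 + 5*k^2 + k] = -40*k^3 - 30*k^2 + 10*k + 1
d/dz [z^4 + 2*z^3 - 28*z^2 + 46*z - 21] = 4*z^3 + 6*z^2 - 56*z + 46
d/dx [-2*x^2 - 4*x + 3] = -4*x - 4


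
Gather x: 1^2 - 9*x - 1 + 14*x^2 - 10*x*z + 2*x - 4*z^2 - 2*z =14*x^2 + x*(-10*z - 7) - 4*z^2 - 2*z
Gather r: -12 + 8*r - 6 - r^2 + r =-r^2 + 9*r - 18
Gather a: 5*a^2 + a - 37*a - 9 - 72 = 5*a^2 - 36*a - 81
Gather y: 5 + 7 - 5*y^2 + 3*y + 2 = -5*y^2 + 3*y + 14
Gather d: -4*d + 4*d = 0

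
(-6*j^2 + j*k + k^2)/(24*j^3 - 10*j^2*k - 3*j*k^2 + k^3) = -1/(4*j - k)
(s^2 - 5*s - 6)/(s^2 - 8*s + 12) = (s + 1)/(s - 2)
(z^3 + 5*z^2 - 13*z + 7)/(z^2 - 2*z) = (z^3 + 5*z^2 - 13*z + 7)/(z*(z - 2))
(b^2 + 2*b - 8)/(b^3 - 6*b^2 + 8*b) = (b + 4)/(b*(b - 4))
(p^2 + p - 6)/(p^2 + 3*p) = (p - 2)/p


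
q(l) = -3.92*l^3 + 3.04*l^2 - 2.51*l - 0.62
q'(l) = -11.76*l^2 + 6.08*l - 2.51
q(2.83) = -72.22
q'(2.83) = -79.49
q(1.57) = -12.24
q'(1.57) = -21.95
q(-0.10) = -0.33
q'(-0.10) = -3.24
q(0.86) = -3.02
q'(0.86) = -5.98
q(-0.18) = -0.05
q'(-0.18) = -3.99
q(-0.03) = -0.54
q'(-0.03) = -2.70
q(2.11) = -29.21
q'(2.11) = -42.04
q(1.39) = -8.76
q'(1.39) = -16.78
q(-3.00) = 140.11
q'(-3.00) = -126.59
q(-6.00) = 970.60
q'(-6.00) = -462.35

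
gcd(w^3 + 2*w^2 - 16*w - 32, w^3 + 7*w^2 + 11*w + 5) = 1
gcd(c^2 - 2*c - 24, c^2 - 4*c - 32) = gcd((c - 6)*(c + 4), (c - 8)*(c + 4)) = c + 4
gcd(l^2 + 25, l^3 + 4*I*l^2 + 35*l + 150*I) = l + 5*I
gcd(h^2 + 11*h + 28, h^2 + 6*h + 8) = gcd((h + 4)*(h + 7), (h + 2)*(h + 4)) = h + 4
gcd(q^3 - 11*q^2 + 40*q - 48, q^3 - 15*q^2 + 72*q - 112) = q^2 - 8*q + 16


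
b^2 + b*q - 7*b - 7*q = (b - 7)*(b + q)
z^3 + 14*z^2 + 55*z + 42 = (z + 1)*(z + 6)*(z + 7)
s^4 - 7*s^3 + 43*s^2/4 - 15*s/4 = s*(s - 5)*(s - 3/2)*(s - 1/2)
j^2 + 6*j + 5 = (j + 1)*(j + 5)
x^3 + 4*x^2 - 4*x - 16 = (x - 2)*(x + 2)*(x + 4)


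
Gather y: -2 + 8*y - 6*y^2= -6*y^2 + 8*y - 2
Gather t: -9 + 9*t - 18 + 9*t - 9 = 18*t - 36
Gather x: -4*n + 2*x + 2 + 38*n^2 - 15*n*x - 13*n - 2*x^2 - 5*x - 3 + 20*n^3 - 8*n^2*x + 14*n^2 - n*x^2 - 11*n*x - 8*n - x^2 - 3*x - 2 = 20*n^3 + 52*n^2 - 25*n + x^2*(-n - 3) + x*(-8*n^2 - 26*n - 6) - 3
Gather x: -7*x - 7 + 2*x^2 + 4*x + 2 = 2*x^2 - 3*x - 5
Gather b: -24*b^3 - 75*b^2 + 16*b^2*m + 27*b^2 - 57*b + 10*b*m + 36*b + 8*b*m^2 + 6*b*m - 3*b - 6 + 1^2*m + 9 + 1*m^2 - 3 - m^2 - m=-24*b^3 + b^2*(16*m - 48) + b*(8*m^2 + 16*m - 24)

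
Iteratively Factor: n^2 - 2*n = (n - 2)*(n)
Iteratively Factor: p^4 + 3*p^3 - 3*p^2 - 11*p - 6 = (p + 1)*(p^3 + 2*p^2 - 5*p - 6) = (p + 1)*(p + 3)*(p^2 - p - 2) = (p - 2)*(p + 1)*(p + 3)*(p + 1)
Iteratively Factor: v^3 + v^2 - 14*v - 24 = (v + 2)*(v^2 - v - 12) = (v - 4)*(v + 2)*(v + 3)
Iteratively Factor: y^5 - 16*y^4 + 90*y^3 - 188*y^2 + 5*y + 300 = (y - 3)*(y^4 - 13*y^3 + 51*y^2 - 35*y - 100) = (y - 5)*(y - 3)*(y^3 - 8*y^2 + 11*y + 20) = (y - 5)*(y - 4)*(y - 3)*(y^2 - 4*y - 5) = (y - 5)^2*(y - 4)*(y - 3)*(y + 1)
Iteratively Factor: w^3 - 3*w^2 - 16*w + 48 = (w - 3)*(w^2 - 16) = (w - 3)*(w + 4)*(w - 4)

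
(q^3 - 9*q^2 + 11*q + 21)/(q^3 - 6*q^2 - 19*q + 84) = (q + 1)/(q + 4)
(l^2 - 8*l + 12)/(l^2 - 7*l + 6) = (l - 2)/(l - 1)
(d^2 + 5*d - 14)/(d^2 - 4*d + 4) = (d + 7)/(d - 2)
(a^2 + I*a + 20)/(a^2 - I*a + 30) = (a - 4*I)/(a - 6*I)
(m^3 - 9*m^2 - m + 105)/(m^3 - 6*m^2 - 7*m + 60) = (m - 7)/(m - 4)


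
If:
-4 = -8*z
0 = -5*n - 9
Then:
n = -9/5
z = 1/2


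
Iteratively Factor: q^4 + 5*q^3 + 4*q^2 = (q + 1)*(q^3 + 4*q^2) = q*(q + 1)*(q^2 + 4*q) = q^2*(q + 1)*(q + 4)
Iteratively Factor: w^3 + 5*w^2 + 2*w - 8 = (w - 1)*(w^2 + 6*w + 8) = (w - 1)*(w + 4)*(w + 2)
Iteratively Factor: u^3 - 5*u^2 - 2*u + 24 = (u - 3)*(u^2 - 2*u - 8) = (u - 3)*(u + 2)*(u - 4)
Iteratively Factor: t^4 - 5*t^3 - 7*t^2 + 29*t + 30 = (t - 3)*(t^3 - 2*t^2 - 13*t - 10) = (t - 3)*(t + 1)*(t^2 - 3*t - 10) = (t - 3)*(t + 1)*(t + 2)*(t - 5)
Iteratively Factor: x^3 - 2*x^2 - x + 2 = (x - 1)*(x^2 - x - 2) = (x - 1)*(x + 1)*(x - 2)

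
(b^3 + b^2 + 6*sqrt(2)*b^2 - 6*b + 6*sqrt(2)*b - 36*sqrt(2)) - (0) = b^3 + b^2 + 6*sqrt(2)*b^2 - 6*b + 6*sqrt(2)*b - 36*sqrt(2)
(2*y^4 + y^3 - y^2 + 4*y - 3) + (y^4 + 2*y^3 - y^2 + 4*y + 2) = 3*y^4 + 3*y^3 - 2*y^2 + 8*y - 1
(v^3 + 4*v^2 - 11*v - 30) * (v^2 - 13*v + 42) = v^5 - 9*v^4 - 21*v^3 + 281*v^2 - 72*v - 1260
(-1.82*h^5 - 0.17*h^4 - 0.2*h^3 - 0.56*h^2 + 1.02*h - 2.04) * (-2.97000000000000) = 5.4054*h^5 + 0.5049*h^4 + 0.594*h^3 + 1.6632*h^2 - 3.0294*h + 6.0588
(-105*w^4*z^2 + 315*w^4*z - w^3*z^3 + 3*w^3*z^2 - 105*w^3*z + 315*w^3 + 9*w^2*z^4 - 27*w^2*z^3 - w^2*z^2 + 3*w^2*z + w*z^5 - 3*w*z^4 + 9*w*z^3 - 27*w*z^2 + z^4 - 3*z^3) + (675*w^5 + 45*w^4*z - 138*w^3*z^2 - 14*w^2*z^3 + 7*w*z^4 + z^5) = 675*w^5 - 105*w^4*z^2 + 360*w^4*z - w^3*z^3 - 135*w^3*z^2 - 105*w^3*z + 315*w^3 + 9*w^2*z^4 - 41*w^2*z^3 - w^2*z^2 + 3*w^2*z + w*z^5 + 4*w*z^4 + 9*w*z^3 - 27*w*z^2 + z^5 + z^4 - 3*z^3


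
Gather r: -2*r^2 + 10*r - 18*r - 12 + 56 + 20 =-2*r^2 - 8*r + 64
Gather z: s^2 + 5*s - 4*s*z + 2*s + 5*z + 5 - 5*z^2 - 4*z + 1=s^2 + 7*s - 5*z^2 + z*(1 - 4*s) + 6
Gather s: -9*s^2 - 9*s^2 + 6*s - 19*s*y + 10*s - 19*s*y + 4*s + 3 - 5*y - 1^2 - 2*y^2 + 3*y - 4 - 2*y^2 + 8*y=-18*s^2 + s*(20 - 38*y) - 4*y^2 + 6*y - 2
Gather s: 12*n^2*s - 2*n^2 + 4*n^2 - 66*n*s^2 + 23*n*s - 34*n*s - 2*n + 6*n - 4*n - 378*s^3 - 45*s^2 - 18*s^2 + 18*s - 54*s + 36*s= 2*n^2 - 378*s^3 + s^2*(-66*n - 63) + s*(12*n^2 - 11*n)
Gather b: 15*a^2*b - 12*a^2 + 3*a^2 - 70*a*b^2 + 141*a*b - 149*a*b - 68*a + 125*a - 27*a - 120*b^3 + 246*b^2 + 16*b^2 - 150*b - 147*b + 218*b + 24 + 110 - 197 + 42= -9*a^2 + 30*a - 120*b^3 + b^2*(262 - 70*a) + b*(15*a^2 - 8*a - 79) - 21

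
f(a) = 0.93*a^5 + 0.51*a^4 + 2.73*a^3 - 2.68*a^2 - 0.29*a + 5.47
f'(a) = 4.65*a^4 + 2.04*a^3 + 8.19*a^2 - 5.36*a - 0.29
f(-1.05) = -0.91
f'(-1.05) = 17.66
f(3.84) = 1006.81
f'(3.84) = 1226.47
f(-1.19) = -3.78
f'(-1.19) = 23.57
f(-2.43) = -109.84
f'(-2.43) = 193.96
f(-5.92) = -6788.99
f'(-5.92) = 5606.59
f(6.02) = 8525.03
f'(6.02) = 6816.47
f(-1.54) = -15.60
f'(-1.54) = 46.09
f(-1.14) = -2.66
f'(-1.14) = 21.30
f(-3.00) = -276.17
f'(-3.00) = 411.07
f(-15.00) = -690206.93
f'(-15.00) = 230444.11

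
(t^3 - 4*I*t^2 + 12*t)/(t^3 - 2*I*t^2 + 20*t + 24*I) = t/(t + 2*I)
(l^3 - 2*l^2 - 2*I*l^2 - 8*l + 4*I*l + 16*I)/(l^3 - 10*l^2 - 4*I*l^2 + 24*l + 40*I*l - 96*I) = (l^2 + l*(2 - 2*I) - 4*I)/(l^2 + l*(-6 - 4*I) + 24*I)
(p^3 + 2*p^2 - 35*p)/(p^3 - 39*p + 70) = p/(p - 2)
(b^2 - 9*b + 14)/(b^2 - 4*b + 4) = (b - 7)/(b - 2)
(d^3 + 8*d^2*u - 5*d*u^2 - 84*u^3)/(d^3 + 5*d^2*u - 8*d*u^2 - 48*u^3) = (d + 7*u)/(d + 4*u)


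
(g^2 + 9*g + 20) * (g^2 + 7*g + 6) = g^4 + 16*g^3 + 89*g^2 + 194*g + 120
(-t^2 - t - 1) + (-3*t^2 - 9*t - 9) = -4*t^2 - 10*t - 10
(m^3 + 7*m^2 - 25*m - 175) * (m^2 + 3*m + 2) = m^5 + 10*m^4 - 2*m^3 - 236*m^2 - 575*m - 350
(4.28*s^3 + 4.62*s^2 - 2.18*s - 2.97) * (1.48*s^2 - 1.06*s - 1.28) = 6.3344*s^5 + 2.3008*s^4 - 13.602*s^3 - 7.9984*s^2 + 5.9386*s + 3.8016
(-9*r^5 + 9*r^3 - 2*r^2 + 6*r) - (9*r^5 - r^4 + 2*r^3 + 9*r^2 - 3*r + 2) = -18*r^5 + r^4 + 7*r^3 - 11*r^2 + 9*r - 2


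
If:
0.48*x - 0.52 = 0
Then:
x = 1.08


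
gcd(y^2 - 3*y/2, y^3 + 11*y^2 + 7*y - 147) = 1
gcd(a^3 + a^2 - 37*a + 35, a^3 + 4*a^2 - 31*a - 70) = a^2 + 2*a - 35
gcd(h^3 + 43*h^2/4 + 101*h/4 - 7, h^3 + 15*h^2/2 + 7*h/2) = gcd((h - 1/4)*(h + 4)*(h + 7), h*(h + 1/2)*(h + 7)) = h + 7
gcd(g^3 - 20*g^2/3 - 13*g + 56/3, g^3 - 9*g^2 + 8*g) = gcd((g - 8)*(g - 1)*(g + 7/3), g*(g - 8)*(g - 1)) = g^2 - 9*g + 8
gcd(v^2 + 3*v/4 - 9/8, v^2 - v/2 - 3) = v + 3/2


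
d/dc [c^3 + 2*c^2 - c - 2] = 3*c^2 + 4*c - 1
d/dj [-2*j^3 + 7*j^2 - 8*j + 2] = -6*j^2 + 14*j - 8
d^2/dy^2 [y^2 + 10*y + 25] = 2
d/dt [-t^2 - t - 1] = -2*t - 1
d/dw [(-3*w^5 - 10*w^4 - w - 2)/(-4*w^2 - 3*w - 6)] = 4*w*(9*w^5 + 29*w^4 + 45*w^3 + 60*w^2 - w - 4)/(16*w^4 + 24*w^3 + 57*w^2 + 36*w + 36)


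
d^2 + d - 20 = (d - 4)*(d + 5)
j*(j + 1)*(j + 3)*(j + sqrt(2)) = j^4 + sqrt(2)*j^3 + 4*j^3 + 3*j^2 + 4*sqrt(2)*j^2 + 3*sqrt(2)*j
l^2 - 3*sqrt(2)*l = l*(l - 3*sqrt(2))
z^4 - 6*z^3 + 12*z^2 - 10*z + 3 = (z - 3)*(z - 1)^3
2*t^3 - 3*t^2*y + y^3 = (-t + y)^2*(2*t + y)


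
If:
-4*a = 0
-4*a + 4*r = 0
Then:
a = 0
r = 0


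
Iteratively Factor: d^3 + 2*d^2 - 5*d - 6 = (d + 1)*(d^2 + d - 6) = (d - 2)*(d + 1)*(d + 3)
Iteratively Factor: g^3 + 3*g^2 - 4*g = (g + 4)*(g^2 - g) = (g - 1)*(g + 4)*(g)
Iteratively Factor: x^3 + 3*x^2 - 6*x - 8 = (x + 1)*(x^2 + 2*x - 8) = (x + 1)*(x + 4)*(x - 2)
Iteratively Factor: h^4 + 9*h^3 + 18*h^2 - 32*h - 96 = (h + 3)*(h^3 + 6*h^2 - 32) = (h - 2)*(h + 3)*(h^2 + 8*h + 16) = (h - 2)*(h + 3)*(h + 4)*(h + 4)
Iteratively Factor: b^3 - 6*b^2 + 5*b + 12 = (b - 4)*(b^2 - 2*b - 3) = (b - 4)*(b + 1)*(b - 3)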